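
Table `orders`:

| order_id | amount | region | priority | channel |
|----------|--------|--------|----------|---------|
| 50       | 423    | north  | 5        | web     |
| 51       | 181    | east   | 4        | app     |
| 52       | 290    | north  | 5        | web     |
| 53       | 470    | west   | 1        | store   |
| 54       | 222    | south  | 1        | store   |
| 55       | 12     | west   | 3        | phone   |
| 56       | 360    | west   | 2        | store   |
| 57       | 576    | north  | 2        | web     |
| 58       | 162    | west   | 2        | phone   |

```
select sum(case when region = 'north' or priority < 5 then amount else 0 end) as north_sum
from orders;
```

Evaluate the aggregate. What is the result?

2696

order_id=50: ✓ → 423
order_id=51: ✓ → 181
order_id=52: ✓ → 290
order_id=53: ✓ → 470
order_id=54: ✓ → 222
order_id=55: ✓ → 12
order_id=56: ✓ → 360
order_id=57: ✓ → 576
order_id=58: ✓ → 162
north_sum = 423 + 181 + 290 + 470 + 222 + 12 + 360 + 576 + 162 = 2696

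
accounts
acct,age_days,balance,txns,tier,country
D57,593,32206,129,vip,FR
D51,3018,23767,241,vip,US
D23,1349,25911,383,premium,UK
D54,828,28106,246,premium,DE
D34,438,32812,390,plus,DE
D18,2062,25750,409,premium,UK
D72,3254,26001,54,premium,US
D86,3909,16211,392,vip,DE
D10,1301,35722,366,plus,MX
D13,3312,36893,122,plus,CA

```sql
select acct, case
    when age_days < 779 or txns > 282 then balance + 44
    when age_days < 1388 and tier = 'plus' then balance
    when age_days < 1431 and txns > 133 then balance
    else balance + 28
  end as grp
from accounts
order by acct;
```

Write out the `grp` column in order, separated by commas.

35766, 36921, 25794, 25955, 32856, 23795, 28106, 32250, 26029, 16255

acct=D10: age_days < 779 or txns > 282 → 35766
acct=D13: ELSE → 36921
acct=D18: age_days < 779 or txns > 282 → 25794
acct=D23: age_days < 779 or txns > 282 → 25955
acct=D34: age_days < 779 or txns > 282 → 32856
acct=D51: ELSE → 23795
acct=D54: age_days < 1431 and txns > 133 → 28106
acct=D57: age_days < 779 or txns > 282 → 32250
acct=D72: ELSE → 26029
acct=D86: age_days < 779 or txns > 282 → 16255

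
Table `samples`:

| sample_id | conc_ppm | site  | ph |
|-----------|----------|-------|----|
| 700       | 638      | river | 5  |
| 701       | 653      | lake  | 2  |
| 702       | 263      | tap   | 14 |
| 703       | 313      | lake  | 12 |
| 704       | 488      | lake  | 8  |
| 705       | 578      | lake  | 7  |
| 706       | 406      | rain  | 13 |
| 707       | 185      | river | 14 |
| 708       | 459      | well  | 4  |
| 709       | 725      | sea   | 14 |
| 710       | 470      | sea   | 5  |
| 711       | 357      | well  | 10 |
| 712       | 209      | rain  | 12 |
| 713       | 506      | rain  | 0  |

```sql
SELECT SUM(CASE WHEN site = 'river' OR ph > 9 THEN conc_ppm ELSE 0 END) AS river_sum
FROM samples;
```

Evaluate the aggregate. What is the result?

sample_id=700: ✓ → 638
sample_id=701: ✗
sample_id=702: ✓ → 263
sample_id=703: ✓ → 313
sample_id=704: ✗
sample_id=705: ✗
sample_id=706: ✓ → 406
sample_id=707: ✓ → 185
sample_id=708: ✗
sample_id=709: ✓ → 725
sample_id=710: ✗
sample_id=711: ✓ → 357
sample_id=712: ✓ → 209
sample_id=713: ✗
river_sum = 638 + 263 + 313 + 406 + 185 + 725 + 357 + 209 = 3096

3096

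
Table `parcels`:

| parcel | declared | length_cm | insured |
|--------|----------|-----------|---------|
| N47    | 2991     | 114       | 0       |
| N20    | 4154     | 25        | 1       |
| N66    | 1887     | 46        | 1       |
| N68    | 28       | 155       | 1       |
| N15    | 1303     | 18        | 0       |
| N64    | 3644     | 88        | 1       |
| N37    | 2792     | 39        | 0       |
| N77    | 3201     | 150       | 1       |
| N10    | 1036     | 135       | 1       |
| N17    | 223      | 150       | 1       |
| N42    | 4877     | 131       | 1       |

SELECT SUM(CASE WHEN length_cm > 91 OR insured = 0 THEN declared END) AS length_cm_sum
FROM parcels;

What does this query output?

16451

parcel=N47: ✓ → 2991
parcel=N20: ✗
parcel=N66: ✗
parcel=N68: ✓ → 28
parcel=N15: ✓ → 1303
parcel=N64: ✗
parcel=N37: ✓ → 2792
parcel=N77: ✓ → 3201
parcel=N10: ✓ → 1036
parcel=N17: ✓ → 223
parcel=N42: ✓ → 4877
length_cm_sum = 2991 + 28 + 1303 + 2792 + 3201 + 1036 + 223 + 4877 = 16451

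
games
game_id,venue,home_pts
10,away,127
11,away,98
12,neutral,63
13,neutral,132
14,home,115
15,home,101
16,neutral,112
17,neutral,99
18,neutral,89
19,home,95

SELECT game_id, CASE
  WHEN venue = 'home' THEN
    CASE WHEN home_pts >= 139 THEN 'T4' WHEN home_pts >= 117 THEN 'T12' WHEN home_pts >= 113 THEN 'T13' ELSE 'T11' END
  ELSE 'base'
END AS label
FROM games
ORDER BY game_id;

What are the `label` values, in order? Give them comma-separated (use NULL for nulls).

base, base, base, base, T13, T11, base, base, base, T11

game_id=10: venue='away' → outer ELSE → base
game_id=11: venue='away' → outer ELSE → base
game_id=12: venue='neutral' → outer ELSE → base
game_id=13: venue='neutral' → outer ELSE → base
game_id=14: venue='home' → inner[home_pts >= 113] → T13
game_id=15: venue='home' → inner[ELSE] → T11
game_id=16: venue='neutral' → outer ELSE → base
game_id=17: venue='neutral' → outer ELSE → base
game_id=18: venue='neutral' → outer ELSE → base
game_id=19: venue='home' → inner[ELSE] → T11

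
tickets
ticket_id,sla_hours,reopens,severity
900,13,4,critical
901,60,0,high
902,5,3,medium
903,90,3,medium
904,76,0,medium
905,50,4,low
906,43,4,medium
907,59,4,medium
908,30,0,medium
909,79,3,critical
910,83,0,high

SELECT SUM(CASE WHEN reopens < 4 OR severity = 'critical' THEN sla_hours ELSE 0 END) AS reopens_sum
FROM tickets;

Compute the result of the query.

436

ticket_id=900: ✓ → 13
ticket_id=901: ✓ → 60
ticket_id=902: ✓ → 5
ticket_id=903: ✓ → 90
ticket_id=904: ✓ → 76
ticket_id=905: ✗
ticket_id=906: ✗
ticket_id=907: ✗
ticket_id=908: ✓ → 30
ticket_id=909: ✓ → 79
ticket_id=910: ✓ → 83
reopens_sum = 13 + 60 + 5 + 90 + 76 + 30 + 79 + 83 = 436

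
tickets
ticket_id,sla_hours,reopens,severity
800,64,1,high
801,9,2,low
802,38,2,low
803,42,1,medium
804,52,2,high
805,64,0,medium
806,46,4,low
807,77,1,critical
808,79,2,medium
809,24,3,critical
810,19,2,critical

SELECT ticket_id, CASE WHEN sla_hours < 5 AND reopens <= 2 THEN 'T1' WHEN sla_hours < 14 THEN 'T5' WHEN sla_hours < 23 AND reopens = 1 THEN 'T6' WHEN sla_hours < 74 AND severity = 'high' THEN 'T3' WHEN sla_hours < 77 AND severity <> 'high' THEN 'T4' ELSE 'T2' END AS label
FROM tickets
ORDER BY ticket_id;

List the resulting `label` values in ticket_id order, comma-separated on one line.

ticket_id=800: sla_hours < 74 AND severity = 'high' → T3
ticket_id=801: sla_hours < 14 → T5
ticket_id=802: sla_hours < 77 AND severity <> 'high' → T4
ticket_id=803: sla_hours < 77 AND severity <> 'high' → T4
ticket_id=804: sla_hours < 74 AND severity = 'high' → T3
ticket_id=805: sla_hours < 77 AND severity <> 'high' → T4
ticket_id=806: sla_hours < 77 AND severity <> 'high' → T4
ticket_id=807: ELSE → T2
ticket_id=808: ELSE → T2
ticket_id=809: sla_hours < 77 AND severity <> 'high' → T4
ticket_id=810: sla_hours < 77 AND severity <> 'high' → T4

T3, T5, T4, T4, T3, T4, T4, T2, T2, T4, T4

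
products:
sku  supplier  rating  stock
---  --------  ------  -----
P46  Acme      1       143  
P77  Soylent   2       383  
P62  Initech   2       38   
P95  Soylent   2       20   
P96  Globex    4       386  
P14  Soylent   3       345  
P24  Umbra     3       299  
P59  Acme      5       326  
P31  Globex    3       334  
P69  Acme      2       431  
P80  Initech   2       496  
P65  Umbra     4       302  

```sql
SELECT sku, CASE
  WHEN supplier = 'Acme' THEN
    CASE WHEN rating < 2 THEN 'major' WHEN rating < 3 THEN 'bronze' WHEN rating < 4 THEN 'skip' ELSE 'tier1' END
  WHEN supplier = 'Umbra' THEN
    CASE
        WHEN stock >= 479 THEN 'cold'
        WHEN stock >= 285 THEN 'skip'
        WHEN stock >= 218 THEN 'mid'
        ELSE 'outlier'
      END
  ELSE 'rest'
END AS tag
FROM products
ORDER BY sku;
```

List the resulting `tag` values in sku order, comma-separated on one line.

sku=P14: supplier='Soylent' → outer ELSE → rest
sku=P24: supplier='Umbra' → inner[stock >= 285] → skip
sku=P31: supplier='Globex' → outer ELSE → rest
sku=P46: supplier='Acme' → inner[rating < 2] → major
sku=P59: supplier='Acme' → inner[ELSE] → tier1
sku=P62: supplier='Initech' → outer ELSE → rest
sku=P65: supplier='Umbra' → inner[stock >= 285] → skip
sku=P69: supplier='Acme' → inner[rating < 3] → bronze
sku=P77: supplier='Soylent' → outer ELSE → rest
sku=P80: supplier='Initech' → outer ELSE → rest
sku=P95: supplier='Soylent' → outer ELSE → rest
sku=P96: supplier='Globex' → outer ELSE → rest

rest, skip, rest, major, tier1, rest, skip, bronze, rest, rest, rest, rest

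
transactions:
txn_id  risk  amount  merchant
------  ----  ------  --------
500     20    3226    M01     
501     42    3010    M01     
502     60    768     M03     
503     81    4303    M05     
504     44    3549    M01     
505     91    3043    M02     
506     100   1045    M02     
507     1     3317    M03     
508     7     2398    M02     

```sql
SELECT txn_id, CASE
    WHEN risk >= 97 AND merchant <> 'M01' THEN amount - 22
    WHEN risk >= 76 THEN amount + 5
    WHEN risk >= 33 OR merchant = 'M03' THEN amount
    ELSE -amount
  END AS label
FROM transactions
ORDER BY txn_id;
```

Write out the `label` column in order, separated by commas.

txn_id=500: ELSE → -3226
txn_id=501: risk >= 33 OR merchant = 'M03' → 3010
txn_id=502: risk >= 33 OR merchant = 'M03' → 768
txn_id=503: risk >= 76 → 4308
txn_id=504: risk >= 33 OR merchant = 'M03' → 3549
txn_id=505: risk >= 76 → 3048
txn_id=506: risk >= 97 AND merchant <> 'M01' → 1023
txn_id=507: risk >= 33 OR merchant = 'M03' → 3317
txn_id=508: ELSE → -2398

-3226, 3010, 768, 4308, 3549, 3048, 1023, 3317, -2398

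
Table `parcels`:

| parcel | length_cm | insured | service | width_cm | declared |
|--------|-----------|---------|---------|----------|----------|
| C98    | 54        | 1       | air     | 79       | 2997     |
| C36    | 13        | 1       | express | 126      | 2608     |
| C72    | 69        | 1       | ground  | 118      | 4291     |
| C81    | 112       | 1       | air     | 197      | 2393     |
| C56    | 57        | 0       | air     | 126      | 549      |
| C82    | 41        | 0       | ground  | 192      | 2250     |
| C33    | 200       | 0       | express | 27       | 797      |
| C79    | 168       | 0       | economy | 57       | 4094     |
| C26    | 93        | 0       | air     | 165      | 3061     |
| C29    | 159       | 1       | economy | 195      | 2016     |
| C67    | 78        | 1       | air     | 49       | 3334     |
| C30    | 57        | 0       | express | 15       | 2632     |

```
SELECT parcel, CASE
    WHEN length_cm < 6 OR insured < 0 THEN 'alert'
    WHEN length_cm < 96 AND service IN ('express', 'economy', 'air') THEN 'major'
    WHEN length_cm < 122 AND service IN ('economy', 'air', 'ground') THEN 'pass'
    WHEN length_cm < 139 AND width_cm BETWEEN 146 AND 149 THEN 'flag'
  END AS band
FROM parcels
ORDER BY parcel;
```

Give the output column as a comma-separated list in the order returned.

major, NULL, major, NULL, major, major, major, pass, NULL, pass, pass, major

parcel=C26: length_cm < 96 AND service IN ('express', 'economy', 'air') → major
parcel=C29: (no match → NULL) → NULL
parcel=C30: length_cm < 96 AND service IN ('express', 'economy', 'air') → major
parcel=C33: (no match → NULL) → NULL
parcel=C36: length_cm < 96 AND service IN ('express', 'economy', 'air') → major
parcel=C56: length_cm < 96 AND service IN ('express', 'economy', 'air') → major
parcel=C67: length_cm < 96 AND service IN ('express', 'economy', 'air') → major
parcel=C72: length_cm < 122 AND service IN ('economy', 'air', 'ground') → pass
parcel=C79: (no match → NULL) → NULL
parcel=C81: length_cm < 122 AND service IN ('economy', 'air', 'ground') → pass
parcel=C82: length_cm < 122 AND service IN ('economy', 'air', 'ground') → pass
parcel=C98: length_cm < 96 AND service IN ('express', 'economy', 'air') → major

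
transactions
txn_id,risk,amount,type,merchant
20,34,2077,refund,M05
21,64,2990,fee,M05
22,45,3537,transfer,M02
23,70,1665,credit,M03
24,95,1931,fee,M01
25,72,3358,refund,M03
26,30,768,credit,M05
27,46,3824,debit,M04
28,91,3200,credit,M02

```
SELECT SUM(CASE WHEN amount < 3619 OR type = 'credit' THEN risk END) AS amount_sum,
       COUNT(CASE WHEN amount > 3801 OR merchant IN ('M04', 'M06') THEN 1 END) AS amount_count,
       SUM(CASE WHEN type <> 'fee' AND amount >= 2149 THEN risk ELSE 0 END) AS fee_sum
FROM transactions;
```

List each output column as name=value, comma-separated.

amount_sum=501, amount_count=1, fee_sum=254

[amount_sum: amount < 3619 OR type = 'credit']
txn_id=20: ✓ → 34
txn_id=21: ✓ → 64
txn_id=22: ✓ → 45
txn_id=23: ✓ → 70
txn_id=24: ✓ → 95
txn_id=25: ✓ → 72
txn_id=26: ✓ → 30
txn_id=27: ✗
txn_id=28: ✓ → 91
amount_sum = 34 + 64 + 45 + 70 + 95 + 72 + 30 + 91 = 501
—
[amount_count: amount > 3801 OR merchant IN ('M04', 'M06')]
txn_id=20: ✗
txn_id=21: ✗
txn_id=22: ✗
txn_id=23: ✗
txn_id=24: ✗
txn_id=25: ✗
txn_id=26: ✗
txn_id=27: ✓ → 1
txn_id=28: ✗
amount_count = COUNT(1) = 1
—
[fee_sum: type <> 'fee' AND amount >= 2149]
txn_id=20: ✗
txn_id=21: ✗
txn_id=22: ✓ → 45
txn_id=23: ✗
txn_id=24: ✗
txn_id=25: ✓ → 72
txn_id=26: ✗
txn_id=27: ✓ → 46
txn_id=28: ✓ → 91
fee_sum = 45 + 72 + 46 + 91 = 254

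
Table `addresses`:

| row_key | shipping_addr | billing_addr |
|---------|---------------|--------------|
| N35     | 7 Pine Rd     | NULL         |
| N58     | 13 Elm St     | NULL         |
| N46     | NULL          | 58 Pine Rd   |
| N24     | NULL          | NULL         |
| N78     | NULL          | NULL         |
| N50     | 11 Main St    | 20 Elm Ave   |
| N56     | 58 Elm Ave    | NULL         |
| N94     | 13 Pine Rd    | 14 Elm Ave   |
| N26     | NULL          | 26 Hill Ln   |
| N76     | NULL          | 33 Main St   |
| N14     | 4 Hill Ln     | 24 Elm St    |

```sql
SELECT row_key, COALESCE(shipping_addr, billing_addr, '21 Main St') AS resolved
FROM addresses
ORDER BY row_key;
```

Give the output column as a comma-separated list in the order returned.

4 Hill Ln, 21 Main St, 26 Hill Ln, 7 Pine Rd, 58 Pine Rd, 11 Main St, 58 Elm Ave, 13 Elm St, 33 Main St, 21 Main St, 13 Pine Rd

row_key=N14: shipping_addr=4 Hill Ln → 4 Hill Ln
row_key=N24: shipping_addr=NULL, billing_addr=NULL, → literal 21 Main St → 21 Main St
row_key=N26: shipping_addr=NULL, billing_addr=26 Hill Ln → 26 Hill Ln
row_key=N35: shipping_addr=7 Pine Rd → 7 Pine Rd
row_key=N46: shipping_addr=NULL, billing_addr=58 Pine Rd → 58 Pine Rd
row_key=N50: shipping_addr=11 Main St → 11 Main St
row_key=N56: shipping_addr=58 Elm Ave → 58 Elm Ave
row_key=N58: shipping_addr=13 Elm St → 13 Elm St
row_key=N76: shipping_addr=NULL, billing_addr=33 Main St → 33 Main St
row_key=N78: shipping_addr=NULL, billing_addr=NULL, → literal 21 Main St → 21 Main St
row_key=N94: shipping_addr=13 Pine Rd → 13 Pine Rd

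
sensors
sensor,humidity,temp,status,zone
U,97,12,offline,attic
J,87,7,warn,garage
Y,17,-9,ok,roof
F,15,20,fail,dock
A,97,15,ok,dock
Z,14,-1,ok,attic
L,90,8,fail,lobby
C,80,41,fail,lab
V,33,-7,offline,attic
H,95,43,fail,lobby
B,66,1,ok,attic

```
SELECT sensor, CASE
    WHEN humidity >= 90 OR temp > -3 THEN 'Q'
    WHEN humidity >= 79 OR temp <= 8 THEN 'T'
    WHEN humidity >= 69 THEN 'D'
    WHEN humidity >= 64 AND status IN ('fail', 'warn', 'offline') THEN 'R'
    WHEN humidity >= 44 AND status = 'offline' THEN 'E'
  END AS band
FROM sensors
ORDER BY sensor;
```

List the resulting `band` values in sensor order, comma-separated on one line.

sensor=A: humidity >= 90 OR temp > -3 → Q
sensor=B: humidity >= 90 OR temp > -3 → Q
sensor=C: humidity >= 90 OR temp > -3 → Q
sensor=F: humidity >= 90 OR temp > -3 → Q
sensor=H: humidity >= 90 OR temp > -3 → Q
sensor=J: humidity >= 90 OR temp > -3 → Q
sensor=L: humidity >= 90 OR temp > -3 → Q
sensor=U: humidity >= 90 OR temp > -3 → Q
sensor=V: humidity >= 79 OR temp <= 8 → T
sensor=Y: humidity >= 79 OR temp <= 8 → T
sensor=Z: humidity >= 90 OR temp > -3 → Q

Q, Q, Q, Q, Q, Q, Q, Q, T, T, Q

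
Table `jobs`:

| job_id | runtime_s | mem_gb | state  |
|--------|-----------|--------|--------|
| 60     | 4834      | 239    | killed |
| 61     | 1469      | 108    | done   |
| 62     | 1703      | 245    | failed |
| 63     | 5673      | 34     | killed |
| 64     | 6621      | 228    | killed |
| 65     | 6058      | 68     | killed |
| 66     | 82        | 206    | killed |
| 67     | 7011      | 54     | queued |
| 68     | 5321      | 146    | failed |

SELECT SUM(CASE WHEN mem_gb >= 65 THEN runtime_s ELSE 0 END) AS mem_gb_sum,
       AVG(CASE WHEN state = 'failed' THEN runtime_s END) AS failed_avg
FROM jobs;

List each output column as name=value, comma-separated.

[mem_gb_sum: mem_gb >= 65]
job_id=60: ✓ → 4834
job_id=61: ✓ → 1469
job_id=62: ✓ → 1703
job_id=63: ✗
job_id=64: ✓ → 6621
job_id=65: ✓ → 6058
job_id=66: ✓ → 82
job_id=67: ✗
job_id=68: ✓ → 5321
mem_gb_sum = 4834 + 1469 + 1703 + 6621 + 6058 + 82 + 5321 = 26088
—
[failed_avg: state = 'failed']
job_id=60: ✗
job_id=61: ✗
job_id=62: ✓ → 1703
job_id=63: ✗
job_id=64: ✗
job_id=65: ✗
job_id=66: ✗
job_id=67: ✗
job_id=68: ✓ → 5321
failed_avg = (1703 + 5321) / 2 = 3512

mem_gb_sum=26088, failed_avg=3512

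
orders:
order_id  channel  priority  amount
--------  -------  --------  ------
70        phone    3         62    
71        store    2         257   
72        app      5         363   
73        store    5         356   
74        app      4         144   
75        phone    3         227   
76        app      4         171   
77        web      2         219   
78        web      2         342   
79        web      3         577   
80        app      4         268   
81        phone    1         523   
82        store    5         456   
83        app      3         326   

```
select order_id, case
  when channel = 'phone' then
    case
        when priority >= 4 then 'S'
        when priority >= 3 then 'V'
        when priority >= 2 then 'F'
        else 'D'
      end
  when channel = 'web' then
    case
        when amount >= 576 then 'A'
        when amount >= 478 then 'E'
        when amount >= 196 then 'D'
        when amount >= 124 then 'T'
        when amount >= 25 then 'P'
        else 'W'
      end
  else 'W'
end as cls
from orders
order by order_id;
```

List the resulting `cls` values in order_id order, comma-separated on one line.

V, W, W, W, W, V, W, D, D, A, W, D, W, W

order_id=70: channel='phone' → inner[priority >= 3] → V
order_id=71: channel='store' → outer ELSE → W
order_id=72: channel='app' → outer ELSE → W
order_id=73: channel='store' → outer ELSE → W
order_id=74: channel='app' → outer ELSE → W
order_id=75: channel='phone' → inner[priority >= 3] → V
order_id=76: channel='app' → outer ELSE → W
order_id=77: channel='web' → inner[amount >= 196] → D
order_id=78: channel='web' → inner[amount >= 196] → D
order_id=79: channel='web' → inner[amount >= 576] → A
order_id=80: channel='app' → outer ELSE → W
order_id=81: channel='phone' → inner[ELSE] → D
order_id=82: channel='store' → outer ELSE → W
order_id=83: channel='app' → outer ELSE → W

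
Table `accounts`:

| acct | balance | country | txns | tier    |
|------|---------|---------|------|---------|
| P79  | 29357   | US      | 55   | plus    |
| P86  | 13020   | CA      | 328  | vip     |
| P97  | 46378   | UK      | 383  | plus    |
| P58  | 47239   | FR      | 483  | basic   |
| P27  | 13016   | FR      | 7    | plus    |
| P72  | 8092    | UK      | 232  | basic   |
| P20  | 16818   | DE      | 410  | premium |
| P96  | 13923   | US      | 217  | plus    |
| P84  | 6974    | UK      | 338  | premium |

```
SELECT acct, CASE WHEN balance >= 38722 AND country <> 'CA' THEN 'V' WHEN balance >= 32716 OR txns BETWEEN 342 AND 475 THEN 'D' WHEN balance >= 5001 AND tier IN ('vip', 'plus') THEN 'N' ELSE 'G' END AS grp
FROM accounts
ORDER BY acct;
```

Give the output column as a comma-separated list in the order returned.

acct=P20: balance >= 32716 OR txns BETWEEN 342 AND 475 → D
acct=P27: balance >= 5001 AND tier IN ('vip', 'plus') → N
acct=P58: balance >= 38722 AND country <> 'CA' → V
acct=P72: ELSE → G
acct=P79: balance >= 5001 AND tier IN ('vip', 'plus') → N
acct=P84: ELSE → G
acct=P86: balance >= 5001 AND tier IN ('vip', 'plus') → N
acct=P96: balance >= 5001 AND tier IN ('vip', 'plus') → N
acct=P97: balance >= 38722 AND country <> 'CA' → V

D, N, V, G, N, G, N, N, V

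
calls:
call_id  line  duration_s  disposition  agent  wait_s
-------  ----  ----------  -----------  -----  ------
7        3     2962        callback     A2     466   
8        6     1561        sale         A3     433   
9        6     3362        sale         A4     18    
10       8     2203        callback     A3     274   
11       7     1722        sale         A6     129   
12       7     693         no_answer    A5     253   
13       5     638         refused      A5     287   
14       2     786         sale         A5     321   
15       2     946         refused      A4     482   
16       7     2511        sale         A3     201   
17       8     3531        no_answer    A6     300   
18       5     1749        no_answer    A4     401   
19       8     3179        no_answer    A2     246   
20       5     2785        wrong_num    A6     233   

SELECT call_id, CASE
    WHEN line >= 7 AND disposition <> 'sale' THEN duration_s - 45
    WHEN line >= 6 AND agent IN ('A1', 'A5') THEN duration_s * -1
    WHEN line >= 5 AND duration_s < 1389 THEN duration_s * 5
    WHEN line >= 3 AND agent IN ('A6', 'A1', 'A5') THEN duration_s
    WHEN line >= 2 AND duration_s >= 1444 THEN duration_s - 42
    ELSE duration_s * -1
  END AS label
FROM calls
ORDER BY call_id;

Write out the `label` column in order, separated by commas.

2920, 1519, 3320, 2158, 1722, 648, 3190, -786, -946, 2469, 3486, 1707, 3134, 2785

call_id=7: line >= 2 AND duration_s >= 1444 → 2920
call_id=8: line >= 2 AND duration_s >= 1444 → 1519
call_id=9: line >= 2 AND duration_s >= 1444 → 3320
call_id=10: line >= 7 AND disposition <> 'sale' → 2158
call_id=11: line >= 3 AND agent IN ('A6', 'A1', 'A5') → 1722
call_id=12: line >= 7 AND disposition <> 'sale' → 648
call_id=13: line >= 5 AND duration_s < 1389 → 3190
call_id=14: ELSE → -786
call_id=15: ELSE → -946
call_id=16: line >= 2 AND duration_s >= 1444 → 2469
call_id=17: line >= 7 AND disposition <> 'sale' → 3486
call_id=18: line >= 2 AND duration_s >= 1444 → 1707
call_id=19: line >= 7 AND disposition <> 'sale' → 3134
call_id=20: line >= 3 AND agent IN ('A6', 'A1', 'A5') → 2785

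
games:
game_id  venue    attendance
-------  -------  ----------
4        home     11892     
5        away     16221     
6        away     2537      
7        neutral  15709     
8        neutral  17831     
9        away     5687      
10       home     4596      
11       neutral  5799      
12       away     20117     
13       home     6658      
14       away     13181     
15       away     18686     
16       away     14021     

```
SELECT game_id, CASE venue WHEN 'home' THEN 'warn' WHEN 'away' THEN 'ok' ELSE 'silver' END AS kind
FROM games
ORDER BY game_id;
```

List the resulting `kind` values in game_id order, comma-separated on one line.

warn, ok, ok, silver, silver, ok, warn, silver, ok, warn, ok, ok, ok

game_id=4: venue='home' → warn
game_id=5: venue='away' → ok
game_id=6: venue='away' → ok
game_id=7: ELSE → silver
game_id=8: ELSE → silver
game_id=9: venue='away' → ok
game_id=10: venue='home' → warn
game_id=11: ELSE → silver
game_id=12: venue='away' → ok
game_id=13: venue='home' → warn
game_id=14: venue='away' → ok
game_id=15: venue='away' → ok
game_id=16: venue='away' → ok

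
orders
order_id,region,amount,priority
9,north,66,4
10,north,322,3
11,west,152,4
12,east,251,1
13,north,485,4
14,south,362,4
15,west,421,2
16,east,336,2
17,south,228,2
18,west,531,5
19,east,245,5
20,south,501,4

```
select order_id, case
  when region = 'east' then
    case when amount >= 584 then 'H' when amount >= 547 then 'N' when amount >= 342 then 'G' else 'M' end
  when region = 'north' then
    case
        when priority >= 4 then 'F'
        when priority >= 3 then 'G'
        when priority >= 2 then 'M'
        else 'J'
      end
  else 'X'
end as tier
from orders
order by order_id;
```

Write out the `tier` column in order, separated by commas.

order_id=9: region='north' → inner[priority >= 4] → F
order_id=10: region='north' → inner[priority >= 3] → G
order_id=11: region='west' → outer ELSE → X
order_id=12: region='east' → inner[ELSE] → M
order_id=13: region='north' → inner[priority >= 4] → F
order_id=14: region='south' → outer ELSE → X
order_id=15: region='west' → outer ELSE → X
order_id=16: region='east' → inner[ELSE] → M
order_id=17: region='south' → outer ELSE → X
order_id=18: region='west' → outer ELSE → X
order_id=19: region='east' → inner[ELSE] → M
order_id=20: region='south' → outer ELSE → X

F, G, X, M, F, X, X, M, X, X, M, X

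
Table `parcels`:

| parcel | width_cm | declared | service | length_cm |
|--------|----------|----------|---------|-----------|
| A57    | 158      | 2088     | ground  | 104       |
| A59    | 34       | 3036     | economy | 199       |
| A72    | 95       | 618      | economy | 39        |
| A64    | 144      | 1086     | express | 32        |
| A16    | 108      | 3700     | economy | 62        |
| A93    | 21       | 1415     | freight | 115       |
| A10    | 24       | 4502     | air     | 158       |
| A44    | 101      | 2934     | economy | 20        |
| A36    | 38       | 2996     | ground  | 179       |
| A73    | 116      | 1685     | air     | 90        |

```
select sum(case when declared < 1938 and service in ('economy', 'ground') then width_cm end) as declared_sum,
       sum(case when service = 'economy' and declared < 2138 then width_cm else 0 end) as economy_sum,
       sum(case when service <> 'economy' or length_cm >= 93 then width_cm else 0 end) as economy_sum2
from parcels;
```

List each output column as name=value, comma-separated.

declared_sum=95, economy_sum=95, economy_sum2=535

[declared_sum: declared < 1938 and service in ('economy', 'ground')]
parcel=A57: ✗
parcel=A59: ✗
parcel=A72: ✓ → 95
parcel=A64: ✗
parcel=A16: ✗
parcel=A93: ✗
parcel=A10: ✗
parcel=A44: ✗
parcel=A36: ✗
parcel=A73: ✗
declared_sum = 95
—
[economy_sum: service = 'economy' and declared < 2138]
parcel=A57: ✗
parcel=A59: ✗
parcel=A72: ✓ → 95
parcel=A64: ✗
parcel=A16: ✗
parcel=A93: ✗
parcel=A10: ✗
parcel=A44: ✗
parcel=A36: ✗
parcel=A73: ✗
economy_sum = 95
—
[economy_sum2: service <> 'economy' or length_cm >= 93]
parcel=A57: ✓ → 158
parcel=A59: ✓ → 34
parcel=A72: ✗
parcel=A64: ✓ → 144
parcel=A16: ✗
parcel=A93: ✓ → 21
parcel=A10: ✓ → 24
parcel=A44: ✗
parcel=A36: ✓ → 38
parcel=A73: ✓ → 116
economy_sum2 = 158 + 34 + 144 + 21 + 24 + 38 + 116 = 535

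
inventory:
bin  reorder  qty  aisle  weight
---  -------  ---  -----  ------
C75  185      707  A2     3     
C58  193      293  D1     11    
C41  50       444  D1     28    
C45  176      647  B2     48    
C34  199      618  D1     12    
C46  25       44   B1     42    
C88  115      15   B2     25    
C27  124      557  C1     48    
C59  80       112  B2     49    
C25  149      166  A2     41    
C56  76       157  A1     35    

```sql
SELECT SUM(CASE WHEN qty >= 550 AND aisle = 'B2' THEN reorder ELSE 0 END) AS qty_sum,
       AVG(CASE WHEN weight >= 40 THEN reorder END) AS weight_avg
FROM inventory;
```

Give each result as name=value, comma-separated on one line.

[qty_sum: qty >= 550 AND aisle = 'B2']
bin=C75: ✗
bin=C58: ✗
bin=C41: ✗
bin=C45: ✓ → 176
bin=C34: ✗
bin=C46: ✗
bin=C88: ✗
bin=C27: ✗
bin=C59: ✗
bin=C25: ✗
bin=C56: ✗
qty_sum = 176
—
[weight_avg: weight >= 40]
bin=C75: ✗
bin=C58: ✗
bin=C41: ✗
bin=C45: ✓ → 176
bin=C34: ✗
bin=C46: ✓ → 25
bin=C88: ✗
bin=C27: ✓ → 124
bin=C59: ✓ → 80
bin=C25: ✓ → 149
bin=C56: ✗
weight_avg = (176 + 25 + 124 + 80 + 149) / 5 = 110.8

qty_sum=176, weight_avg=110.8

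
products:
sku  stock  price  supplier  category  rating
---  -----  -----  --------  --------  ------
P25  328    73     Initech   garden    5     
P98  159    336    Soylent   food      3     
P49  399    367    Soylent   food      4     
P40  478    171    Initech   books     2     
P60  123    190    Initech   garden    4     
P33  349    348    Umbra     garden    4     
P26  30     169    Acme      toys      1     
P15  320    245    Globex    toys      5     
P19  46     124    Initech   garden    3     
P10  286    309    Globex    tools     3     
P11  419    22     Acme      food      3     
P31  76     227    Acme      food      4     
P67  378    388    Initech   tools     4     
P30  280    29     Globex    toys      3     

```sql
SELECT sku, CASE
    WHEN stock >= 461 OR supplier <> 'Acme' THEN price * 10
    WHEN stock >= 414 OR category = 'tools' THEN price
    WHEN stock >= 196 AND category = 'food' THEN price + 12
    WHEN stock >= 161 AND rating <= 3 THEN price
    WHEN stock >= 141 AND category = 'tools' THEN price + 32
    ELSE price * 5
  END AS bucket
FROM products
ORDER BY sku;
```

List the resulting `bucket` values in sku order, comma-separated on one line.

sku=P10: stock >= 461 OR supplier <> 'Acme' → 3090
sku=P11: stock >= 414 OR category = 'tools' → 22
sku=P15: stock >= 461 OR supplier <> 'Acme' → 2450
sku=P19: stock >= 461 OR supplier <> 'Acme' → 1240
sku=P25: stock >= 461 OR supplier <> 'Acme' → 730
sku=P26: ELSE → 845
sku=P30: stock >= 461 OR supplier <> 'Acme' → 290
sku=P31: ELSE → 1135
sku=P33: stock >= 461 OR supplier <> 'Acme' → 3480
sku=P40: stock >= 461 OR supplier <> 'Acme' → 1710
sku=P49: stock >= 461 OR supplier <> 'Acme' → 3670
sku=P60: stock >= 461 OR supplier <> 'Acme' → 1900
sku=P67: stock >= 461 OR supplier <> 'Acme' → 3880
sku=P98: stock >= 461 OR supplier <> 'Acme' → 3360

3090, 22, 2450, 1240, 730, 845, 290, 1135, 3480, 1710, 3670, 1900, 3880, 3360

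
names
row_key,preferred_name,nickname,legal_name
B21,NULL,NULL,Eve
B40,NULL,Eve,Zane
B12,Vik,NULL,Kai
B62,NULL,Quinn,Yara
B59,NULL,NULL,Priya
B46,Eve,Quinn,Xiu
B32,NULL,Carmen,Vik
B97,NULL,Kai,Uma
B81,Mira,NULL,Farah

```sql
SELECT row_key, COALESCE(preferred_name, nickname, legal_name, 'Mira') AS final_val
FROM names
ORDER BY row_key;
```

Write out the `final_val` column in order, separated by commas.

Vik, Eve, Carmen, Eve, Eve, Priya, Quinn, Mira, Kai

row_key=B12: preferred_name=Vik → Vik
row_key=B21: preferred_name=NULL, nickname=NULL, legal_name=Eve → Eve
row_key=B32: preferred_name=NULL, nickname=Carmen → Carmen
row_key=B40: preferred_name=NULL, nickname=Eve → Eve
row_key=B46: preferred_name=Eve → Eve
row_key=B59: preferred_name=NULL, nickname=NULL, legal_name=Priya → Priya
row_key=B62: preferred_name=NULL, nickname=Quinn → Quinn
row_key=B81: preferred_name=Mira → Mira
row_key=B97: preferred_name=NULL, nickname=Kai → Kai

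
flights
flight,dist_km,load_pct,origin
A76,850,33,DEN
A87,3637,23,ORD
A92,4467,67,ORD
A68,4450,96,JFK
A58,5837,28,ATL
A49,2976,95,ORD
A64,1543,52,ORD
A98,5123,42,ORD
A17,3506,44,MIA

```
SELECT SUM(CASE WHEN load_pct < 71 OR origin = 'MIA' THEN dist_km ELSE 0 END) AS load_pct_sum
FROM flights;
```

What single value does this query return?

24963

flight=A76: ✓ → 850
flight=A87: ✓ → 3637
flight=A92: ✓ → 4467
flight=A68: ✗
flight=A58: ✓ → 5837
flight=A49: ✗
flight=A64: ✓ → 1543
flight=A98: ✓ → 5123
flight=A17: ✓ → 3506
load_pct_sum = 850 + 3637 + 4467 + 5837 + 1543 + 5123 + 3506 = 24963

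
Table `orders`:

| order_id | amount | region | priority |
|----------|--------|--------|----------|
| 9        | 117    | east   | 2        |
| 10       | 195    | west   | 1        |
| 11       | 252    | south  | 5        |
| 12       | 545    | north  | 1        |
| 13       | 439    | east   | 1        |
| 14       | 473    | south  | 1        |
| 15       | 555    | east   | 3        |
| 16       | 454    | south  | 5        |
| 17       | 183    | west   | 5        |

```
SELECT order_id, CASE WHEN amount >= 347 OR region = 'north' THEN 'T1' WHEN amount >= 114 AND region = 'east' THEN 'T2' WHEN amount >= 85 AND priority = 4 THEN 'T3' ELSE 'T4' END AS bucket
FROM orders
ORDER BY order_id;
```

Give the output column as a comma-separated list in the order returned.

T2, T4, T4, T1, T1, T1, T1, T1, T4

order_id=9: amount >= 114 AND region = 'east' → T2
order_id=10: ELSE → T4
order_id=11: ELSE → T4
order_id=12: amount >= 347 OR region = 'north' → T1
order_id=13: amount >= 347 OR region = 'north' → T1
order_id=14: amount >= 347 OR region = 'north' → T1
order_id=15: amount >= 347 OR region = 'north' → T1
order_id=16: amount >= 347 OR region = 'north' → T1
order_id=17: ELSE → T4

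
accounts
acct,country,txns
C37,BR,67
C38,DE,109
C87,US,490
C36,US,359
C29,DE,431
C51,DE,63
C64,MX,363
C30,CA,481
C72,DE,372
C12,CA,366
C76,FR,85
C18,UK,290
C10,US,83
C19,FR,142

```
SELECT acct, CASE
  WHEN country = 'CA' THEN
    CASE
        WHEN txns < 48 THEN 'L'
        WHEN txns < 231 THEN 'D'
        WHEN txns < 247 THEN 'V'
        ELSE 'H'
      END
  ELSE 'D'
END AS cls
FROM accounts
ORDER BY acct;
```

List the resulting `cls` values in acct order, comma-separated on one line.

D, H, D, D, D, H, D, D, D, D, D, D, D, D

acct=C10: country='US' → outer ELSE → D
acct=C12: country='CA' → inner[ELSE] → H
acct=C18: country='UK' → outer ELSE → D
acct=C19: country='FR' → outer ELSE → D
acct=C29: country='DE' → outer ELSE → D
acct=C30: country='CA' → inner[ELSE] → H
acct=C36: country='US' → outer ELSE → D
acct=C37: country='BR' → outer ELSE → D
acct=C38: country='DE' → outer ELSE → D
acct=C51: country='DE' → outer ELSE → D
acct=C64: country='MX' → outer ELSE → D
acct=C72: country='DE' → outer ELSE → D
acct=C76: country='FR' → outer ELSE → D
acct=C87: country='US' → outer ELSE → D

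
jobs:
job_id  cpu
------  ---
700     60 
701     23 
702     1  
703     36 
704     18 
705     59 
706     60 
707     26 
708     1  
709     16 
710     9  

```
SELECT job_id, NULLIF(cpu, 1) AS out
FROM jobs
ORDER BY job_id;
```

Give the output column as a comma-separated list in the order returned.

job_id=700: cpu=60 vs 1: differ → 60
job_id=701: cpu=23 vs 1: differ → 23
job_id=702: cpu=1 vs 1: equal → NULL
job_id=703: cpu=36 vs 1: differ → 36
job_id=704: cpu=18 vs 1: differ → 18
job_id=705: cpu=59 vs 1: differ → 59
job_id=706: cpu=60 vs 1: differ → 60
job_id=707: cpu=26 vs 1: differ → 26
job_id=708: cpu=1 vs 1: equal → NULL
job_id=709: cpu=16 vs 1: differ → 16
job_id=710: cpu=9 vs 1: differ → 9

60, 23, NULL, 36, 18, 59, 60, 26, NULL, 16, 9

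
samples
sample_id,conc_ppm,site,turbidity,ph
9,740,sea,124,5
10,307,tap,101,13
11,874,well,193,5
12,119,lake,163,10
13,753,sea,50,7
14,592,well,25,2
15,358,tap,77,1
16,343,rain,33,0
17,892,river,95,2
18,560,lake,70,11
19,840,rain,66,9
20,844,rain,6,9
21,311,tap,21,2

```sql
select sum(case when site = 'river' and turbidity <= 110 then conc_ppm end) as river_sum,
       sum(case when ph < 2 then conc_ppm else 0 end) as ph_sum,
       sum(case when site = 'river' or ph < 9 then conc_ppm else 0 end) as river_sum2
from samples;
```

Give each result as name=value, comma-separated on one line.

[river_sum: site = 'river' and turbidity <= 110]
sample_id=9: ✗
sample_id=10: ✗
sample_id=11: ✗
sample_id=12: ✗
sample_id=13: ✗
sample_id=14: ✗
sample_id=15: ✗
sample_id=16: ✗
sample_id=17: ✓ → 892
sample_id=18: ✗
sample_id=19: ✗
sample_id=20: ✗
sample_id=21: ✗
river_sum = 892
—
[ph_sum: ph < 2]
sample_id=9: ✗
sample_id=10: ✗
sample_id=11: ✗
sample_id=12: ✗
sample_id=13: ✗
sample_id=14: ✗
sample_id=15: ✓ → 358
sample_id=16: ✓ → 343
sample_id=17: ✗
sample_id=18: ✗
sample_id=19: ✗
sample_id=20: ✗
sample_id=21: ✗
ph_sum = 358 + 343 = 701
—
[river_sum2: site = 'river' or ph < 9]
sample_id=9: ✓ → 740
sample_id=10: ✗
sample_id=11: ✓ → 874
sample_id=12: ✗
sample_id=13: ✓ → 753
sample_id=14: ✓ → 592
sample_id=15: ✓ → 358
sample_id=16: ✓ → 343
sample_id=17: ✓ → 892
sample_id=18: ✗
sample_id=19: ✗
sample_id=20: ✗
sample_id=21: ✓ → 311
river_sum2 = 740 + 874 + 753 + 592 + 358 + 343 + 892 + 311 = 4863

river_sum=892, ph_sum=701, river_sum2=4863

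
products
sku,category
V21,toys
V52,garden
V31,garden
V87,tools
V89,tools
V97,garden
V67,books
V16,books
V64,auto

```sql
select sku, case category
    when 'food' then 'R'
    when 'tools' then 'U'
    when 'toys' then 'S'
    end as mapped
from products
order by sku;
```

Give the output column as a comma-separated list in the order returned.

sku=V16: (no match → NULL) → NULL
sku=V21: category='toys' → S
sku=V31: (no match → NULL) → NULL
sku=V52: (no match → NULL) → NULL
sku=V64: (no match → NULL) → NULL
sku=V67: (no match → NULL) → NULL
sku=V87: category='tools' → U
sku=V89: category='tools' → U
sku=V97: (no match → NULL) → NULL

NULL, S, NULL, NULL, NULL, NULL, U, U, NULL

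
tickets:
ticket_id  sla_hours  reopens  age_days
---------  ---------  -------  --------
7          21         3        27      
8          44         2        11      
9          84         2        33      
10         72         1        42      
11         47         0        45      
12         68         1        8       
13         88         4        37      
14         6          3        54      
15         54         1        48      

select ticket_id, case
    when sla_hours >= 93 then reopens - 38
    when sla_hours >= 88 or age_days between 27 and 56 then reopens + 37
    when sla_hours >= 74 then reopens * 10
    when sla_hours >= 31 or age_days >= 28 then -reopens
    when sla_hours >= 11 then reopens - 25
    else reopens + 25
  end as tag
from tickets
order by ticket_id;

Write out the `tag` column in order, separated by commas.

ticket_id=7: sla_hours >= 88 or age_days between 27 and 56 → 40
ticket_id=8: sla_hours >= 31 or age_days >= 28 → -2
ticket_id=9: sla_hours >= 88 or age_days between 27 and 56 → 39
ticket_id=10: sla_hours >= 88 or age_days between 27 and 56 → 38
ticket_id=11: sla_hours >= 88 or age_days between 27 and 56 → 37
ticket_id=12: sla_hours >= 31 or age_days >= 28 → -1
ticket_id=13: sla_hours >= 88 or age_days between 27 and 56 → 41
ticket_id=14: sla_hours >= 88 or age_days between 27 and 56 → 40
ticket_id=15: sla_hours >= 88 or age_days between 27 and 56 → 38

40, -2, 39, 38, 37, -1, 41, 40, 38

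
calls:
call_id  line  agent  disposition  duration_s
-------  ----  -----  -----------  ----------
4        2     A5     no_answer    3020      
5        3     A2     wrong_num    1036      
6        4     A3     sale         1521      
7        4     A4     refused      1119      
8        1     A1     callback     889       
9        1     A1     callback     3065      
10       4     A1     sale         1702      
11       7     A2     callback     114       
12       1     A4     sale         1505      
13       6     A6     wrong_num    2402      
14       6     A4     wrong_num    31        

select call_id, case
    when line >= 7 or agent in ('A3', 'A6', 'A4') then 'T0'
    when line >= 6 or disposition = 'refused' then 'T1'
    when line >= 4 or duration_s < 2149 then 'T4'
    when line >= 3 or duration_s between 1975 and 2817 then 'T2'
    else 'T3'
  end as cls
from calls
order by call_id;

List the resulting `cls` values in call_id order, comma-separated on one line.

call_id=4: ELSE → T3
call_id=5: line >= 4 or duration_s < 2149 → T4
call_id=6: line >= 7 or agent in ('A3', 'A6', 'A4') → T0
call_id=7: line >= 7 or agent in ('A3', 'A6', 'A4') → T0
call_id=8: line >= 4 or duration_s < 2149 → T4
call_id=9: ELSE → T3
call_id=10: line >= 4 or duration_s < 2149 → T4
call_id=11: line >= 7 or agent in ('A3', 'A6', 'A4') → T0
call_id=12: line >= 7 or agent in ('A3', 'A6', 'A4') → T0
call_id=13: line >= 7 or agent in ('A3', 'A6', 'A4') → T0
call_id=14: line >= 7 or agent in ('A3', 'A6', 'A4') → T0

T3, T4, T0, T0, T4, T3, T4, T0, T0, T0, T0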